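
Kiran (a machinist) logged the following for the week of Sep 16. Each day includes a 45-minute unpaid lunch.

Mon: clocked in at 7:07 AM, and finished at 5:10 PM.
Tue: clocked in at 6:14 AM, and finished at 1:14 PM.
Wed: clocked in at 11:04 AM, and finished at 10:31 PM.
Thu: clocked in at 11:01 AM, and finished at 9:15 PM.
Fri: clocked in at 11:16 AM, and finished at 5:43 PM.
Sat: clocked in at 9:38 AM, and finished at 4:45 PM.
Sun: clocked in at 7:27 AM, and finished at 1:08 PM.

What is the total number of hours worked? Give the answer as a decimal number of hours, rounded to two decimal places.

Mon: 7:07 AM–5:10 PM = 10 h 3 min; less 45 min break → 9 h 18 min
Tue: 6:14 AM–1:14 PM = 7 h 0 min; less 45 min break → 6 h 15 min
Wed: 11:04 AM–10:31 PM = 11 h 27 min; less 45 min break → 10 h 42 min
Thu: 11:01 AM–9:15 PM = 10 h 14 min; less 45 min break → 9 h 29 min
Fri: 11:16 AM–5:43 PM = 6 h 27 min; less 45 min break → 5 h 42 min
Sat: 9:38 AM–4:45 PM = 7 h 7 min; less 45 min break → 6 h 22 min
Sun: 7:27 AM–1:08 PM = 5 h 41 min; less 45 min break → 4 h 56 min
Total: 9 h 18 min + 6 h 15 min + 10 h 42 min + 9 h 29 min + 5 h 42 min + 6 h 22 min + 4 h 56 min = 52 h 44 min.

52.73 hours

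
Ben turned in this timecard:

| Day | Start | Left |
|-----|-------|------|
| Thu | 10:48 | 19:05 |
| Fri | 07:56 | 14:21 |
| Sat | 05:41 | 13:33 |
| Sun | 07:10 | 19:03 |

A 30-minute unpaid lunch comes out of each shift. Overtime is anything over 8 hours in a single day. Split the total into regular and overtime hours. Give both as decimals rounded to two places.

Thu: 10:48–19:05 = 8 h 17 min; less 30 min break → 7 h 47 min
Fri: 07:56–14:21 = 6 h 25 min; less 30 min break → 5 h 55 min
Sat: 05:41–13:33 = 7 h 52 min; less 30 min break → 7 h 22 min
Sun: 07:10–19:03 = 11 h 53 min; less 30 min break → 11 h 23 min
Thu reg 7 h 47 min / OT 0 h 0 min; Fri reg 5 h 55 min / OT 0 h 0 min; Sat reg 7 h 22 min / OT 0 h 0 min; Sun reg 8 h 0 min / OT 3 h 23 min.
Totals: regular 29 h 4 min, overtime 3 h 23 min.

Regular 29.07 hours, overtime 3.38 hours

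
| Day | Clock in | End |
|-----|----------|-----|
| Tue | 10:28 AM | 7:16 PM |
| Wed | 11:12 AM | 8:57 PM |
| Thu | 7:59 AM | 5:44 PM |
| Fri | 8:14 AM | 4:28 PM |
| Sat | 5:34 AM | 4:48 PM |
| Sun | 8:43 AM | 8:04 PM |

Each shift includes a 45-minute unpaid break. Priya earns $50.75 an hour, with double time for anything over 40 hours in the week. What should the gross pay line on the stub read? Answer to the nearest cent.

$3513.59

Tue: 10:28 AM–7:16 PM = 8 h 48 min; less 45 min break → 8 h 3 min
Wed: 11:12 AM–8:57 PM = 9 h 45 min; less 45 min break → 9 h 0 min
Thu: 7:59 AM–5:44 PM = 9 h 45 min; less 45 min break → 9 h 0 min
Fri: 8:14 AM–4:28 PM = 8 h 14 min; less 45 min break → 7 h 29 min
Sat: 5:34 AM–4:48 PM = 11 h 14 min; less 45 min break → 10 h 29 min
Sun: 8:43 AM–8:04 PM = 11 h 21 min; less 45 min break → 10 h 36 min
Total worked: 54 h 37 min = 3277 min.
Regular 40 h 0 min = 2400 min at $50.75/h; overtime 14 h 37 min = 877 min at $101.50/h.
Pay = (2400 × $50.75 + 877 × $101.50) ÷ 60 = $3513.59.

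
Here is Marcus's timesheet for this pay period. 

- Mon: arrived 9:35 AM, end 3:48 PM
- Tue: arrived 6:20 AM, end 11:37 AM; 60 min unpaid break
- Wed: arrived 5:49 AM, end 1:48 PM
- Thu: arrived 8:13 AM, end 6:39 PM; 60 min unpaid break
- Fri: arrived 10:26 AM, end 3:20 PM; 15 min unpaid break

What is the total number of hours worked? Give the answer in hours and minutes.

32 h 34 min

Mon: 9:35 AM–3:48 PM = 6 h 13 min
Tue: 6:20 AM–11:37 AM = 5 h 17 min; less 60 min break → 4 h 17 min
Wed: 5:49 AM–1:48 PM = 7 h 59 min
Thu: 8:13 AM–6:39 PM = 10 h 26 min; less 60 min break → 9 h 26 min
Fri: 10:26 AM–3:20 PM = 4 h 54 min; less 15 min break → 4 h 39 min
Total: 6 h 13 min + 4 h 17 min + 7 h 59 min + 9 h 26 min + 4 h 39 min = 32 h 34 min.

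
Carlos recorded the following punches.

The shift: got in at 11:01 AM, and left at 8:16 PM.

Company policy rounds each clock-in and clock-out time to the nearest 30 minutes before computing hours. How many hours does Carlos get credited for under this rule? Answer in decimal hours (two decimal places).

9.50 hours

The shift: in 11:01 AM→11:00 AM, out 8:16 PM→8:30 PM; 9 h 30 min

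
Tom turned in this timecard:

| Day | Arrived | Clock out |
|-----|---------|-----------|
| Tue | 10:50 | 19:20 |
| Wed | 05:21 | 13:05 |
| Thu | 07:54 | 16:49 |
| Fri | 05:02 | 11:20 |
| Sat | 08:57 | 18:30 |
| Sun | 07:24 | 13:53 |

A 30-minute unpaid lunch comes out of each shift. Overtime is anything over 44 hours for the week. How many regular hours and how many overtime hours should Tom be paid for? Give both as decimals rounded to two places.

Tue: 10:50–19:20 = 8 h 30 min; less 30 min break → 8 h 0 min
Wed: 05:21–13:05 = 7 h 44 min; less 30 min break → 7 h 14 min
Thu: 07:54–16:49 = 8 h 55 min; less 30 min break → 8 h 25 min
Fri: 05:02–11:20 = 6 h 18 min; less 30 min break → 5 h 48 min
Sat: 08:57–18:30 = 9 h 33 min; less 30 min break → 9 h 3 min
Sun: 07:24–13:53 = 6 h 29 min; less 30 min break → 5 h 59 min
Total worked: 44 h 29 min = 44.48 h.
Threshold 44 h → overtime 0 h 29 min, regular 44 h 0 min.

Regular 44.00 hours, overtime 0.48 hours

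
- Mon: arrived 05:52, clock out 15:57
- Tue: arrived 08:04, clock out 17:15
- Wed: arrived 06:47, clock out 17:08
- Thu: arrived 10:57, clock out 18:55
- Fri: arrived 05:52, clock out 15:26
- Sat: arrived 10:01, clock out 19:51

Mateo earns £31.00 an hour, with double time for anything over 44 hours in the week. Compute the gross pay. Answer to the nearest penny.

Mon: 05:52–15:57 = 10 h 5 min
Tue: 08:04–17:15 = 9 h 11 min
Wed: 06:47–17:08 = 10 h 21 min
Thu: 10:57–18:55 = 7 h 58 min
Fri: 05:52–15:26 = 9 h 34 min
Sat: 10:01–19:51 = 9 h 50 min
Total worked: 56 h 59 min = 3419 min.
Regular 44 h 0 min = 2640 min at £31.00/h; overtime 12 h 59 min = 779 min at £62.00/h.
Pay = (2640 × £31.00 + 779 × £62.00) ÷ 60 = £2168.97.

£2168.97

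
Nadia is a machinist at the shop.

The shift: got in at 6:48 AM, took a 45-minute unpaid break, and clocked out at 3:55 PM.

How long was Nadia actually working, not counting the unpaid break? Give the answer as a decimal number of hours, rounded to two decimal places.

8.37 hours

The shift: 6:48 AM–3:55 PM = 9 h 7 min; less 45 min break → 8 h 22 min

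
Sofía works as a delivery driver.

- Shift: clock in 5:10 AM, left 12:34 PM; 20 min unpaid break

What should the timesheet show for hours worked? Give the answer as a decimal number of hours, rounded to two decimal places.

7.07 hours

Shift: 5:10 AM–12:34 PM = 7 h 24 min; less 20 min break → 7 h 4 min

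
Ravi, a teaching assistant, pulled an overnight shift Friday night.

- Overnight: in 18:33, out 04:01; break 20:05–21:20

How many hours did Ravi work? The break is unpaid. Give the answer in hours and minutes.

Overnight: 18:33 → midnight = 5 h 27 min; midnight → 04:01 = 4 h 1 min; span 9 h 28 min; less 75 min break → 8 h 13 min

8 h 13 min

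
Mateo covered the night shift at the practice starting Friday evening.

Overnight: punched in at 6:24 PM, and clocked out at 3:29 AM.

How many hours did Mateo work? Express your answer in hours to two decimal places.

9.08 hours

Overnight: 6:24 PM → midnight = 5 h 36 min; midnight → 3:29 AM = 3 h 29 min; span 9 h 5 min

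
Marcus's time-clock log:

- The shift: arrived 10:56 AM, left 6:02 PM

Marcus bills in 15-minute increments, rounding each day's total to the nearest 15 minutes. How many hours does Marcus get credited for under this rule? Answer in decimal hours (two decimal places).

7.00 hours

The shift: 10:56 AM–6:02 PM = 7 h 6 min → rounds to 7 h 0 min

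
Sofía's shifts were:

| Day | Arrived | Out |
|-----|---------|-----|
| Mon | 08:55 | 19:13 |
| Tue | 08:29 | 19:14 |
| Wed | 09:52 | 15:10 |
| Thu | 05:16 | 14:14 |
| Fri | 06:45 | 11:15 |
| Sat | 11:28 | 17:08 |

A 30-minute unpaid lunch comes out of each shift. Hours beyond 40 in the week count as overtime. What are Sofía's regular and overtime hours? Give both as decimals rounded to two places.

Mon: 08:55–19:13 = 10 h 18 min; less 30 min break → 9 h 48 min
Tue: 08:29–19:14 = 10 h 45 min; less 30 min break → 10 h 15 min
Wed: 09:52–15:10 = 5 h 18 min; less 30 min break → 4 h 48 min
Thu: 05:16–14:14 = 8 h 58 min; less 30 min break → 8 h 28 min
Fri: 06:45–11:15 = 4 h 30 min; less 30 min break → 4 h 0 min
Sat: 11:28–17:08 = 5 h 40 min; less 30 min break → 5 h 10 min
Total worked: 42 h 29 min = 42.48 h.
Threshold 40 h → overtime 2 h 29 min, regular 40 h 0 min.

Regular 40.00 hours, overtime 2.48 hours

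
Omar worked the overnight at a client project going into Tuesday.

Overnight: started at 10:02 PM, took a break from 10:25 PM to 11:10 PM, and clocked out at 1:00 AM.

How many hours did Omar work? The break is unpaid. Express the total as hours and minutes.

Overnight: 10:02 PM → midnight = 1 h 58 min; midnight → 1:00 AM = 1 h 0 min; span 2 h 58 min; less 45 min break → 2 h 13 min

2 h 13 min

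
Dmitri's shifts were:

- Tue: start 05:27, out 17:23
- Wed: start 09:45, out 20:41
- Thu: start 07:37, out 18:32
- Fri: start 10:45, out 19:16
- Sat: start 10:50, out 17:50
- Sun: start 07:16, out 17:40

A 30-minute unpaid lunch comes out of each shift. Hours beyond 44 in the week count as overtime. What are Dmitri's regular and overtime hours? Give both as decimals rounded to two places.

Regular 44.00 hours, overtime 12.70 hours

Tue: 05:27–17:23 = 11 h 56 min; less 30 min break → 11 h 26 min
Wed: 09:45–20:41 = 10 h 56 min; less 30 min break → 10 h 26 min
Thu: 07:37–18:32 = 10 h 55 min; less 30 min break → 10 h 25 min
Fri: 10:45–19:16 = 8 h 31 min; less 30 min break → 8 h 1 min
Sat: 10:50–17:50 = 7 h 0 min; less 30 min break → 6 h 30 min
Sun: 07:16–17:40 = 10 h 24 min; less 30 min break → 9 h 54 min
Total worked: 56 h 42 min = 56.70 h.
Threshold 44 h → overtime 12 h 42 min, regular 44 h 0 min.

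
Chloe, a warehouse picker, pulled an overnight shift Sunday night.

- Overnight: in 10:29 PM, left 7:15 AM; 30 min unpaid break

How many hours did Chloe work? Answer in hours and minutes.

Overnight: 10:29 PM → midnight = 1 h 31 min; midnight → 7:15 AM = 7 h 15 min; span 8 h 46 min; less 30 min break → 8 h 16 min

8 h 16 min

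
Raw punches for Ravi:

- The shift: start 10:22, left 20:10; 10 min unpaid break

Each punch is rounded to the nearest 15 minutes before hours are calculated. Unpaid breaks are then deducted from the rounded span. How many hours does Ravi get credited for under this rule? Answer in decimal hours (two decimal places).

The shift: in 10:22→10:15, out 20:10→20:15; 10 h 0 min − 10 min = 9 h 50 min

9.83 hours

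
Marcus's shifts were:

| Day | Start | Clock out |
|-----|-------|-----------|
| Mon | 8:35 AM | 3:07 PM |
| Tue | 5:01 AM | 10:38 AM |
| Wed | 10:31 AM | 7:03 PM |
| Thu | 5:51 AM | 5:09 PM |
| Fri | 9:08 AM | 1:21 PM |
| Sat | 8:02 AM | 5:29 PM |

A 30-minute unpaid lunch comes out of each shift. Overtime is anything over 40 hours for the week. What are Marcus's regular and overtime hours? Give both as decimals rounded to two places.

Mon: 8:35 AM–3:07 PM = 6 h 32 min; less 30 min break → 6 h 2 min
Tue: 5:01 AM–10:38 AM = 5 h 37 min; less 30 min break → 5 h 7 min
Wed: 10:31 AM–7:03 PM = 8 h 32 min; less 30 min break → 8 h 2 min
Thu: 5:51 AM–5:09 PM = 11 h 18 min; less 30 min break → 10 h 48 min
Fri: 9:08 AM–1:21 PM = 4 h 13 min; less 30 min break → 3 h 43 min
Sat: 8:02 AM–5:29 PM = 9 h 27 min; less 30 min break → 8 h 57 min
Total worked: 42 h 39 min = 42.65 h.
Threshold 40 h → overtime 2 h 39 min, regular 40 h 0 min.

Regular 40.00 hours, overtime 2.65 hours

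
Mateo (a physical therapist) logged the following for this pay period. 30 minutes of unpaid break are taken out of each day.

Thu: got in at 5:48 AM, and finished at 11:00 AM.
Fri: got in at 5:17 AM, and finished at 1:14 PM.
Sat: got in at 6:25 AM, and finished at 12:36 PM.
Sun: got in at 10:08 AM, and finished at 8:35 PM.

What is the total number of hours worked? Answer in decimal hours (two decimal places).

27.78 hours

Thu: 5:48 AM–11:00 AM = 5 h 12 min; less 30 min break → 4 h 42 min
Fri: 5:17 AM–1:14 PM = 7 h 57 min; less 30 min break → 7 h 27 min
Sat: 6:25 AM–12:36 PM = 6 h 11 min; less 30 min break → 5 h 41 min
Sun: 10:08 AM–8:35 PM = 10 h 27 min; less 30 min break → 9 h 57 min
Total: 4 h 42 min + 7 h 27 min + 5 h 41 min + 9 h 57 min = 27 h 47 min.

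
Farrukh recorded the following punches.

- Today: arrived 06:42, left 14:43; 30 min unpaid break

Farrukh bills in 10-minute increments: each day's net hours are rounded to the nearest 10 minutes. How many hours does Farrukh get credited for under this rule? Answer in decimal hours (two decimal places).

Today: 06:42–14:43 = 8 h 1 min − 30 min = 7 h 31 min → rounds to 7 h 30 min

7.50 hours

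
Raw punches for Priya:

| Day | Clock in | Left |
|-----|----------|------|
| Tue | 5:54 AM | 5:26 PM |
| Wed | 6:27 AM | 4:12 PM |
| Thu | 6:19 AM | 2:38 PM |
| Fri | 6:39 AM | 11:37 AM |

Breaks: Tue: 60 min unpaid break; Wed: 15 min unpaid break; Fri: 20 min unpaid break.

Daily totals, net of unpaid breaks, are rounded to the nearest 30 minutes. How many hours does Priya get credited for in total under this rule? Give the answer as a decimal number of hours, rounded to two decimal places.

Tue: 5:54 AM–5:26 PM = 11 h 32 min − 60 min = 10 h 32 min → rounds to 10 h 30 min
Wed: 6:27 AM–4:12 PM = 9 h 45 min − 15 min = 9 h 30 min → rounds to 9 h 30 min
Thu: 6:19 AM–2:38 PM = 8 h 19 min → rounds to 8 h 30 min
Fri: 6:39 AM–11:37 AM = 4 h 58 min − 20 min = 4 h 38 min → rounds to 4 h 30 min
Total credited: 33 h 0 min.

33.00 hours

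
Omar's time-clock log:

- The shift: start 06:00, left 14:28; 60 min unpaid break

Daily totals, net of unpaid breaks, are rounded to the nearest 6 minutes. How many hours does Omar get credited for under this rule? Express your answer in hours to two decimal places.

7.50 hours

The shift: 06:00–14:28 = 8 h 28 min − 60 min = 7 h 28 min → rounds to 7 h 30 min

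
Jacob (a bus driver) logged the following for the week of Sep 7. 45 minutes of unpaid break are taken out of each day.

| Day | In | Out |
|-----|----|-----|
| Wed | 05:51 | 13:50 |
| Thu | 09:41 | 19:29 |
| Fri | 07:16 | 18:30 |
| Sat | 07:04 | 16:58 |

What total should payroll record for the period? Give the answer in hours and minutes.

35 h 55 min

Wed: 05:51–13:50 = 7 h 59 min; less 45 min break → 7 h 14 min
Thu: 09:41–19:29 = 9 h 48 min; less 45 min break → 9 h 3 min
Fri: 07:16–18:30 = 11 h 14 min; less 45 min break → 10 h 29 min
Sat: 07:04–16:58 = 9 h 54 min; less 45 min break → 9 h 9 min
Total: 7 h 14 min + 9 h 3 min + 10 h 29 min + 9 h 9 min = 35 h 55 min.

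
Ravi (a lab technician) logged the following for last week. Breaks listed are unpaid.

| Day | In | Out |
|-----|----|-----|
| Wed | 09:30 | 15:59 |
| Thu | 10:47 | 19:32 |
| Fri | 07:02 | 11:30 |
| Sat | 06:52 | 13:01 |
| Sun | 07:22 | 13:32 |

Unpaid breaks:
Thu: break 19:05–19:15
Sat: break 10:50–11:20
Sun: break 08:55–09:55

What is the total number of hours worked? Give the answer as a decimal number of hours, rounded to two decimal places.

30.35 hours

Wed: 09:30–15:59 = 6 h 29 min
Thu: 10:47–19:32 = 8 h 45 min; less 10 min break → 8 h 35 min
Fri: 07:02–11:30 = 4 h 28 min
Sat: 06:52–13:01 = 6 h 9 min; less 30 min break → 5 h 39 min
Sun: 07:22–13:32 = 6 h 10 min; less 60 min break → 5 h 10 min
Total: 6 h 29 min + 8 h 35 min + 4 h 28 min + 5 h 39 min + 5 h 10 min = 30 h 21 min.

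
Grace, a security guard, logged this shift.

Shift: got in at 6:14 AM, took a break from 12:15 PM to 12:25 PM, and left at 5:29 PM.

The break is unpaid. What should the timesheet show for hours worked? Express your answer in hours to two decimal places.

Shift: 6:14 AM–5:29 PM = 11 h 15 min; less 10 min break → 11 h 5 min

11.08 hours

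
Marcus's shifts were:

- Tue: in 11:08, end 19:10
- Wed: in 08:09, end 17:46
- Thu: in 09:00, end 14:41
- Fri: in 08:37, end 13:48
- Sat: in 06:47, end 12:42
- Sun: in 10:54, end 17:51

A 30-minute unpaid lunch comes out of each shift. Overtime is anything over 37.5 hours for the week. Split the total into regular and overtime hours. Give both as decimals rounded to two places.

Regular 37.50 hours, overtime 0.88 hours

Tue: 11:08–19:10 = 8 h 2 min; less 30 min break → 7 h 32 min
Wed: 08:09–17:46 = 9 h 37 min; less 30 min break → 9 h 7 min
Thu: 09:00–14:41 = 5 h 41 min; less 30 min break → 5 h 11 min
Fri: 08:37–13:48 = 5 h 11 min; less 30 min break → 4 h 41 min
Sat: 06:47–12:42 = 5 h 55 min; less 30 min break → 5 h 25 min
Sun: 10:54–17:51 = 6 h 57 min; less 30 min break → 6 h 27 min
Total worked: 38 h 23 min = 38.38 h.
Threshold 37.5 h → overtime 0 h 53 min, regular 37 h 30 min.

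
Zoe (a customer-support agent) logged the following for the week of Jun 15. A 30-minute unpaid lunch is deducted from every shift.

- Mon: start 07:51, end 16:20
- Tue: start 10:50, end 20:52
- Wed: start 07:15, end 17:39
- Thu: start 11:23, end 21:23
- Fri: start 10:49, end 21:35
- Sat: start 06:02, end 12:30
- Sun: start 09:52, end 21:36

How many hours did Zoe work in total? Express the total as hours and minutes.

Mon: 07:51–16:20 = 8 h 29 min; less 30 min break → 7 h 59 min
Tue: 10:50–20:52 = 10 h 2 min; less 30 min break → 9 h 32 min
Wed: 07:15–17:39 = 10 h 24 min; less 30 min break → 9 h 54 min
Thu: 11:23–21:23 = 10 h 0 min; less 30 min break → 9 h 30 min
Fri: 10:49–21:35 = 10 h 46 min; less 30 min break → 10 h 16 min
Sat: 06:02–12:30 = 6 h 28 min; less 30 min break → 5 h 58 min
Sun: 09:52–21:36 = 11 h 44 min; less 30 min break → 11 h 14 min
Total: 7 h 59 min + 9 h 32 min + 9 h 54 min + 9 h 30 min + 10 h 16 min + 5 h 58 min + 11 h 14 min = 64 h 23 min.

64 h 23 min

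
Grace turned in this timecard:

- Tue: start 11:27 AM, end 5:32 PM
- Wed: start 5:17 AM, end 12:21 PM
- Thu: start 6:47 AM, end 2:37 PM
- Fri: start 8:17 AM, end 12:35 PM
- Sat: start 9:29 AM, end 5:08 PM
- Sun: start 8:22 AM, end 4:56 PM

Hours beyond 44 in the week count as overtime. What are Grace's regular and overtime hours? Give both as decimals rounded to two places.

Regular 41.50 hours, overtime 0.00 hours

Tue: 11:27 AM–5:32 PM = 6 h 5 min
Wed: 5:17 AM–12:21 PM = 7 h 4 min
Thu: 6:47 AM–2:37 PM = 7 h 50 min
Fri: 8:17 AM–12:35 PM = 4 h 18 min
Sat: 9:29 AM–5:08 PM = 7 h 39 min
Sun: 8:22 AM–4:56 PM = 8 h 34 min
Total worked: 41 h 30 min = 41.50 h.
Threshold 44 h → overtime 0 h 0 min, regular 41 h 30 min.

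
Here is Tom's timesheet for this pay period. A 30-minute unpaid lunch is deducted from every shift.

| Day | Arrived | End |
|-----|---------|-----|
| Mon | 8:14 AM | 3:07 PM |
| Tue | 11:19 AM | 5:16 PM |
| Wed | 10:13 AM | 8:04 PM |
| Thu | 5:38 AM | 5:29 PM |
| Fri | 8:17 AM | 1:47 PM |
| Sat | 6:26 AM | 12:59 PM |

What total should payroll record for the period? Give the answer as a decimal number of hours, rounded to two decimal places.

43.58 hours

Mon: 8:14 AM–3:07 PM = 6 h 53 min; less 30 min break → 6 h 23 min
Tue: 11:19 AM–5:16 PM = 5 h 57 min; less 30 min break → 5 h 27 min
Wed: 10:13 AM–8:04 PM = 9 h 51 min; less 30 min break → 9 h 21 min
Thu: 5:38 AM–5:29 PM = 11 h 51 min; less 30 min break → 11 h 21 min
Fri: 8:17 AM–1:47 PM = 5 h 30 min; less 30 min break → 5 h 0 min
Sat: 6:26 AM–12:59 PM = 6 h 33 min; less 30 min break → 6 h 3 min
Total: 6 h 23 min + 5 h 27 min + 9 h 21 min + 11 h 21 min + 5 h 0 min + 6 h 3 min = 43 h 35 min.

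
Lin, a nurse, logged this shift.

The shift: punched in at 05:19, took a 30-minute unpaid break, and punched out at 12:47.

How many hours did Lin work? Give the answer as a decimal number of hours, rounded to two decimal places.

The shift: 05:19–12:47 = 7 h 28 min; less 30 min break → 6 h 58 min

6.97 hours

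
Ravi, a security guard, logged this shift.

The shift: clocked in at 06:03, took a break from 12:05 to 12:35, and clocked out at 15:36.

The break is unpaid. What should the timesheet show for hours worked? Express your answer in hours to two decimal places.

9.05 hours

The shift: 06:03–15:36 = 9 h 33 min; less 30 min break → 9 h 3 min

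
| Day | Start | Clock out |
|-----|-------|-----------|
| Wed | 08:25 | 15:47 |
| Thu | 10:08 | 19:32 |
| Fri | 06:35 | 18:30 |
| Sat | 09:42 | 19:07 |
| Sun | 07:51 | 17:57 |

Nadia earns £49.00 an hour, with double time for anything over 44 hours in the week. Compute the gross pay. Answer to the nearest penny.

Wed: 08:25–15:47 = 7 h 22 min
Thu: 10:08–19:32 = 9 h 24 min
Fri: 06:35–18:30 = 11 h 55 min
Sat: 09:42–19:07 = 9 h 25 min
Sun: 07:51–17:57 = 10 h 6 min
Total worked: 48 h 12 min = 2892 min.
Regular 44 h 0 min = 2640 min at £49.00/h; overtime 4 h 12 min = 252 min at £98.00/h.
Pay = (2640 × £49.00 + 252 × £98.00) ÷ 60 = £2567.60.

£2567.60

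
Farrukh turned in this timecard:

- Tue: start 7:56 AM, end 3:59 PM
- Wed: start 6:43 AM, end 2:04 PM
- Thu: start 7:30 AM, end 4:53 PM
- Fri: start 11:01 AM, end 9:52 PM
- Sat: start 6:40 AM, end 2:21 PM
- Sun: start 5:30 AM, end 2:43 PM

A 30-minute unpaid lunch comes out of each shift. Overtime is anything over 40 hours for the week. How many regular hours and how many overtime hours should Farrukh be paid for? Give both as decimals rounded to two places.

Tue: 7:56 AM–3:59 PM = 8 h 3 min; less 30 min break → 7 h 33 min
Wed: 6:43 AM–2:04 PM = 7 h 21 min; less 30 min break → 6 h 51 min
Thu: 7:30 AM–4:53 PM = 9 h 23 min; less 30 min break → 8 h 53 min
Fri: 11:01 AM–9:52 PM = 10 h 51 min; less 30 min break → 10 h 21 min
Sat: 6:40 AM–2:21 PM = 7 h 41 min; less 30 min break → 7 h 11 min
Sun: 5:30 AM–2:43 PM = 9 h 13 min; less 30 min break → 8 h 43 min
Total worked: 49 h 32 min = 49.53 h.
Threshold 40 h → overtime 9 h 32 min, regular 40 h 0 min.

Regular 40.00 hours, overtime 9.53 hours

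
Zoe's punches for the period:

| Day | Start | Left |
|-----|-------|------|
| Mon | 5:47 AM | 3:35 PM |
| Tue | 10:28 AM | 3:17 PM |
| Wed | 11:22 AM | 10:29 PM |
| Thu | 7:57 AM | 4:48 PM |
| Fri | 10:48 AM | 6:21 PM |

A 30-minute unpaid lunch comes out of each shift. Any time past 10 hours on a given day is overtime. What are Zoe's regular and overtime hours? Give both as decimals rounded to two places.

Regular 39.02 hours, overtime 0.62 hours

Mon: 5:47 AM–3:35 PM = 9 h 48 min; less 30 min break → 9 h 18 min
Tue: 10:28 AM–3:17 PM = 4 h 49 min; less 30 min break → 4 h 19 min
Wed: 11:22 AM–10:29 PM = 11 h 7 min; less 30 min break → 10 h 37 min
Thu: 7:57 AM–4:48 PM = 8 h 51 min; less 30 min break → 8 h 21 min
Fri: 10:48 AM–6:21 PM = 7 h 33 min; less 30 min break → 7 h 3 min
Mon reg 9 h 18 min / OT 0 h 0 min; Tue reg 4 h 19 min / OT 0 h 0 min; Wed reg 10 h 0 min / OT 0 h 37 min; Thu reg 8 h 21 min / OT 0 h 0 min; Fri reg 7 h 3 min / OT 0 h 0 min.
Totals: regular 39 h 1 min, overtime 0 h 37 min.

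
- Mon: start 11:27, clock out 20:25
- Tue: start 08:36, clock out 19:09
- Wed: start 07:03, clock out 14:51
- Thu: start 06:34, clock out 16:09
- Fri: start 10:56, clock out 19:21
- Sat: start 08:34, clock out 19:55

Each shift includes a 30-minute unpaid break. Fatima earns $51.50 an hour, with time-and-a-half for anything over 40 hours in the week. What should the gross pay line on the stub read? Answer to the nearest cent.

$3115.75

Mon: 11:27–20:25 = 8 h 58 min; less 30 min break → 8 h 28 min
Tue: 08:36–19:09 = 10 h 33 min; less 30 min break → 10 h 3 min
Wed: 07:03–14:51 = 7 h 48 min; less 30 min break → 7 h 18 min
Thu: 06:34–16:09 = 9 h 35 min; less 30 min break → 9 h 5 min
Fri: 10:56–19:21 = 8 h 25 min; less 30 min break → 7 h 55 min
Sat: 08:34–19:55 = 11 h 21 min; less 30 min break → 10 h 51 min
Total worked: 53 h 40 min = 3220 min.
Regular 40 h 0 min = 2400 min at $51.50/h; overtime 13 h 40 min = 820 min at $77.25/h.
Pay = (2400 × $51.50 + 820 × $77.25) ÷ 60 = $3115.75.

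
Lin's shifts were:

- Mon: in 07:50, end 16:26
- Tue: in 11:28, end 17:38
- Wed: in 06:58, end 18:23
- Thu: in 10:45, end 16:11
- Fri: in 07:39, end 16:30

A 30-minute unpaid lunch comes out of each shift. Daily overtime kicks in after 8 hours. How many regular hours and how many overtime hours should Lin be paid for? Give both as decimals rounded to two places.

Regular 34.60 hours, overtime 3.37 hours

Mon: 07:50–16:26 = 8 h 36 min; less 30 min break → 8 h 6 min
Tue: 11:28–17:38 = 6 h 10 min; less 30 min break → 5 h 40 min
Wed: 06:58–18:23 = 11 h 25 min; less 30 min break → 10 h 55 min
Thu: 10:45–16:11 = 5 h 26 min; less 30 min break → 4 h 56 min
Fri: 07:39–16:30 = 8 h 51 min; less 30 min break → 8 h 21 min
Mon reg 8 h 0 min / OT 0 h 6 min; Tue reg 5 h 40 min / OT 0 h 0 min; Wed reg 8 h 0 min / OT 2 h 55 min; Thu reg 4 h 56 min / OT 0 h 0 min; Fri reg 8 h 0 min / OT 0 h 21 min.
Totals: regular 34 h 36 min, overtime 3 h 22 min.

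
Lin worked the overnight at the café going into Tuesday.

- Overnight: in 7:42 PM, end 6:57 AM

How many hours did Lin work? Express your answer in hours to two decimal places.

Overnight: 7:42 PM → midnight = 4 h 18 min; midnight → 6:57 AM = 6 h 57 min; span 11 h 15 min

11.25 hours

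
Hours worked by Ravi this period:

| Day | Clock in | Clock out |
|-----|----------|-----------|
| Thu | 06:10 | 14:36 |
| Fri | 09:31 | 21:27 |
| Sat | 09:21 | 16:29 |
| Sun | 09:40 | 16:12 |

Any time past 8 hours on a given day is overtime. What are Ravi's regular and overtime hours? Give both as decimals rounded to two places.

Regular 29.67 hours, overtime 4.37 hours

Thu: 06:10–14:36 = 8 h 26 min
Fri: 09:31–21:27 = 11 h 56 min
Sat: 09:21–16:29 = 7 h 8 min
Sun: 09:40–16:12 = 6 h 32 min
Thu reg 8 h 0 min / OT 0 h 26 min; Fri reg 8 h 0 min / OT 3 h 56 min; Sat reg 7 h 8 min / OT 0 h 0 min; Sun reg 6 h 32 min / OT 0 h 0 min.
Totals: regular 29 h 40 min, overtime 4 h 22 min.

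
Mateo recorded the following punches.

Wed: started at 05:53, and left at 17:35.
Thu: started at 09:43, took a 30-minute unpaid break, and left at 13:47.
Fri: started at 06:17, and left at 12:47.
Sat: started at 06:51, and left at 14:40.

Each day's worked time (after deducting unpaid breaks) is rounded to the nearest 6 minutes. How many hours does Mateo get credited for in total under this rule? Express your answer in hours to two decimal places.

29.60 hours

Wed: 05:53–17:35 = 11 h 42 min → rounds to 11 h 42 min
Thu: 09:43–13:47 = 4 h 4 min − 30 min = 3 h 34 min → rounds to 3 h 36 min
Fri: 06:17–12:47 = 6 h 30 min → rounds to 6 h 30 min
Sat: 06:51–14:40 = 7 h 49 min → rounds to 7 h 48 min
Total credited: 29 h 36 min.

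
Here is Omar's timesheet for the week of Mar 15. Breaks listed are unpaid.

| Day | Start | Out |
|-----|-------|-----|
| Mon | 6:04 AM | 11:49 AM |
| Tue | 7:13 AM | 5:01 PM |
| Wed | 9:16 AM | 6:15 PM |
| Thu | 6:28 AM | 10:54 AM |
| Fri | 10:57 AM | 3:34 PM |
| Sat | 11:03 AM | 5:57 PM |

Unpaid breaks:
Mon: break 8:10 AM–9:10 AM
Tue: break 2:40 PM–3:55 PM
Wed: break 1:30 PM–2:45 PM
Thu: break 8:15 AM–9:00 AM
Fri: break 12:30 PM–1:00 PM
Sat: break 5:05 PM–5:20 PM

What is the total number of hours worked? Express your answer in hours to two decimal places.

35.48 hours

Mon: 6:04 AM–11:49 AM = 5 h 45 min; less 60 min break → 4 h 45 min
Tue: 7:13 AM–5:01 PM = 9 h 48 min; less 75 min break → 8 h 33 min
Wed: 9:16 AM–6:15 PM = 8 h 59 min; less 75 min break → 7 h 44 min
Thu: 6:28 AM–10:54 AM = 4 h 26 min; less 45 min break → 3 h 41 min
Fri: 10:57 AM–3:34 PM = 4 h 37 min; less 30 min break → 4 h 7 min
Sat: 11:03 AM–5:57 PM = 6 h 54 min; less 15 min break → 6 h 39 min
Total: 4 h 45 min + 8 h 33 min + 7 h 44 min + 3 h 41 min + 4 h 7 min + 6 h 39 min = 35 h 29 min.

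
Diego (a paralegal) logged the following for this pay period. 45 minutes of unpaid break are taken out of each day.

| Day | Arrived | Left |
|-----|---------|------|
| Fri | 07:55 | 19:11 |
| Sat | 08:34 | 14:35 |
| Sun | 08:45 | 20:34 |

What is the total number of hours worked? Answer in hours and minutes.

26 h 51 min

Fri: 07:55–19:11 = 11 h 16 min; less 45 min break → 10 h 31 min
Sat: 08:34–14:35 = 6 h 1 min; less 45 min break → 5 h 16 min
Sun: 08:45–20:34 = 11 h 49 min; less 45 min break → 11 h 4 min
Total: 10 h 31 min + 5 h 16 min + 11 h 4 min = 26 h 51 min.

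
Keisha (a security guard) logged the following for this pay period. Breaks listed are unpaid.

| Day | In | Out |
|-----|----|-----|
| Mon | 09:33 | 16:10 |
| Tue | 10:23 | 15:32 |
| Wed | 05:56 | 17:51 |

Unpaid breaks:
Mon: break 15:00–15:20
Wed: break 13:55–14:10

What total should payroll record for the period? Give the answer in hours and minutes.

Mon: 09:33–16:10 = 6 h 37 min; less 20 min break → 6 h 17 min
Tue: 10:23–15:32 = 5 h 9 min
Wed: 05:56–17:51 = 11 h 55 min; less 15 min break → 11 h 40 min
Total: 6 h 17 min + 5 h 9 min + 11 h 40 min = 23 h 6 min.

23 h 6 min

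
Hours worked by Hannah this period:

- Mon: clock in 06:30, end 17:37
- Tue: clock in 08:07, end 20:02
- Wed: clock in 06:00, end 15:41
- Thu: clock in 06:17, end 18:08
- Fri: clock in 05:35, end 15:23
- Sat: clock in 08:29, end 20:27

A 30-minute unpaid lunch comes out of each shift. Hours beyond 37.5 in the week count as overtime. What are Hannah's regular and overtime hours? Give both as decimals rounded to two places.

Mon: 06:30–17:37 = 11 h 7 min; less 30 min break → 10 h 37 min
Tue: 08:07–20:02 = 11 h 55 min; less 30 min break → 11 h 25 min
Wed: 06:00–15:41 = 9 h 41 min; less 30 min break → 9 h 11 min
Thu: 06:17–18:08 = 11 h 51 min; less 30 min break → 11 h 21 min
Fri: 05:35–15:23 = 9 h 48 min; less 30 min break → 9 h 18 min
Sat: 08:29–20:27 = 11 h 58 min; less 30 min break → 11 h 28 min
Total worked: 63 h 20 min = 63.33 h.
Threshold 37.5 h → overtime 25 h 50 min, regular 37 h 30 min.

Regular 37.50 hours, overtime 25.83 hours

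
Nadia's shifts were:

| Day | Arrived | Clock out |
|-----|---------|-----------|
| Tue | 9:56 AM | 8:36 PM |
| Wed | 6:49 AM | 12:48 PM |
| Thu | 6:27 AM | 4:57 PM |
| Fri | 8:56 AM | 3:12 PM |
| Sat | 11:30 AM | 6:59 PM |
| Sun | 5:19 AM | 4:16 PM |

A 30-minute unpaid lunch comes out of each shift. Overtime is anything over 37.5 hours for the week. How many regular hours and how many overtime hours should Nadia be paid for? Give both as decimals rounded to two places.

Tue: 9:56 AM–8:36 PM = 10 h 40 min; less 30 min break → 10 h 10 min
Wed: 6:49 AM–12:48 PM = 5 h 59 min; less 30 min break → 5 h 29 min
Thu: 6:27 AM–4:57 PM = 10 h 30 min; less 30 min break → 10 h 0 min
Fri: 8:56 AM–3:12 PM = 6 h 16 min; less 30 min break → 5 h 46 min
Sat: 11:30 AM–6:59 PM = 7 h 29 min; less 30 min break → 6 h 59 min
Sun: 5:19 AM–4:16 PM = 10 h 57 min; less 30 min break → 10 h 27 min
Total worked: 48 h 51 min = 48.85 h.
Threshold 37.5 h → overtime 11 h 21 min, regular 37 h 30 min.

Regular 37.50 hours, overtime 11.35 hours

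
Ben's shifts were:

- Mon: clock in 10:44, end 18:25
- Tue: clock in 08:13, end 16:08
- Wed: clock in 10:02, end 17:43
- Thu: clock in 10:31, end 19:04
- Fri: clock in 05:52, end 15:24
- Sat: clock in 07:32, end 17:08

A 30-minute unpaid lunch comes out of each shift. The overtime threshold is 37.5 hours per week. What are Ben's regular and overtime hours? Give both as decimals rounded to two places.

Mon: 10:44–18:25 = 7 h 41 min; less 30 min break → 7 h 11 min
Tue: 08:13–16:08 = 7 h 55 min; less 30 min break → 7 h 25 min
Wed: 10:02–17:43 = 7 h 41 min; less 30 min break → 7 h 11 min
Thu: 10:31–19:04 = 8 h 33 min; less 30 min break → 8 h 3 min
Fri: 05:52–15:24 = 9 h 32 min; less 30 min break → 9 h 2 min
Sat: 07:32–17:08 = 9 h 36 min; less 30 min break → 9 h 6 min
Total worked: 47 h 58 min = 47.97 h.
Threshold 37.5 h → overtime 10 h 28 min, regular 37 h 30 min.

Regular 37.50 hours, overtime 10.47 hours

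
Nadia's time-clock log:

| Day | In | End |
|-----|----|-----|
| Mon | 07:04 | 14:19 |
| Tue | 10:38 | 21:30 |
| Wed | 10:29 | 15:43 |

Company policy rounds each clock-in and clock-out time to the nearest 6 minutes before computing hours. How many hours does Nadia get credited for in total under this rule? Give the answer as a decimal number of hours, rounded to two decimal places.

23.30 hours

Mon: in 07:04→07:06, out 14:19→14:18; 7 h 12 min
Tue: in 10:38→10:36, out 21:30→21:30; 10 h 54 min
Wed: in 10:29→10:30, out 15:43→15:42; 5 h 12 min
Total credited: 23 h 18 min.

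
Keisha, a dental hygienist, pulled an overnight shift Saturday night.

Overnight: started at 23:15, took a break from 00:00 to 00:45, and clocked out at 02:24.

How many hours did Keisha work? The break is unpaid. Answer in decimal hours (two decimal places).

Overnight: 23:15 → midnight = 0 h 45 min; midnight → 02:24 = 2 h 24 min; span 3 h 9 min; less 45 min break → 2 h 24 min

2.40 hours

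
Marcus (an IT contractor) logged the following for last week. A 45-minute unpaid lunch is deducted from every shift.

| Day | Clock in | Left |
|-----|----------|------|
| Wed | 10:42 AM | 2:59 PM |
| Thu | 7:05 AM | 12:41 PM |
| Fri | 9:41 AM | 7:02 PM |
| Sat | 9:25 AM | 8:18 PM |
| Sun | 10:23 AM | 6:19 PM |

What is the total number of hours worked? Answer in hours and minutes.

34 h 18 min

Wed: 10:42 AM–2:59 PM = 4 h 17 min; less 45 min break → 3 h 32 min
Thu: 7:05 AM–12:41 PM = 5 h 36 min; less 45 min break → 4 h 51 min
Fri: 9:41 AM–7:02 PM = 9 h 21 min; less 45 min break → 8 h 36 min
Sat: 9:25 AM–8:18 PM = 10 h 53 min; less 45 min break → 10 h 8 min
Sun: 10:23 AM–6:19 PM = 7 h 56 min; less 45 min break → 7 h 11 min
Total: 3 h 32 min + 4 h 51 min + 8 h 36 min + 10 h 8 min + 7 h 11 min = 34 h 18 min.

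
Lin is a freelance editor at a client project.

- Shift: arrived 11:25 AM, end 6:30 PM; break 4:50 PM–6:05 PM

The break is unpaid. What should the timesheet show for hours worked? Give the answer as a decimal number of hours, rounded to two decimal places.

Shift: 11:25 AM–6:30 PM = 7 h 5 min; less 75 min break → 5 h 50 min

5.83 hours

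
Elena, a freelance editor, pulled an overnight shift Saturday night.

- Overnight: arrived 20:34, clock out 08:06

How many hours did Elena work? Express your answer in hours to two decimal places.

Overnight: 20:34 → midnight = 3 h 26 min; midnight → 08:06 = 8 h 6 min; span 11 h 32 min

11.53 hours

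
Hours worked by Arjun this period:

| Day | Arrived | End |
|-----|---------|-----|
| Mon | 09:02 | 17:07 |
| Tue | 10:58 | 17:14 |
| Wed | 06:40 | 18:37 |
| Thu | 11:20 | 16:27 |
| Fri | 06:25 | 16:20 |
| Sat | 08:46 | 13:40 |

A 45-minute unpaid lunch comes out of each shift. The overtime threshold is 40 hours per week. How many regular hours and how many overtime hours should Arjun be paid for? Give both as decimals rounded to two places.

Regular 40.00 hours, overtime 1.73 hours

Mon: 09:02–17:07 = 8 h 5 min; less 45 min break → 7 h 20 min
Tue: 10:58–17:14 = 6 h 16 min; less 45 min break → 5 h 31 min
Wed: 06:40–18:37 = 11 h 57 min; less 45 min break → 11 h 12 min
Thu: 11:20–16:27 = 5 h 7 min; less 45 min break → 4 h 22 min
Fri: 06:25–16:20 = 9 h 55 min; less 45 min break → 9 h 10 min
Sat: 08:46–13:40 = 4 h 54 min; less 45 min break → 4 h 9 min
Total worked: 41 h 44 min = 41.73 h.
Threshold 40 h → overtime 1 h 44 min, regular 40 h 0 min.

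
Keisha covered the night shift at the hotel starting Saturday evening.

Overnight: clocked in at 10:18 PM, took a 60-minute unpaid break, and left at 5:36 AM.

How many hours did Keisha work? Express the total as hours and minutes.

6 h 18 min

Overnight: 10:18 PM → midnight = 1 h 42 min; midnight → 5:36 AM = 5 h 36 min; span 7 h 18 min; less 60 min break → 6 h 18 min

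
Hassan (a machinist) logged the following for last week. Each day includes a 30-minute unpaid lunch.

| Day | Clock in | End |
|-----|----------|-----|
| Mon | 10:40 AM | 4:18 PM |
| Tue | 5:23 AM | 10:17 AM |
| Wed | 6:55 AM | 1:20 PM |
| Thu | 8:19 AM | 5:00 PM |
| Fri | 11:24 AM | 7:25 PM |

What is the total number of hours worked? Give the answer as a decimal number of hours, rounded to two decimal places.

31.15 hours

Mon: 10:40 AM–4:18 PM = 5 h 38 min; less 30 min break → 5 h 8 min
Tue: 5:23 AM–10:17 AM = 4 h 54 min; less 30 min break → 4 h 24 min
Wed: 6:55 AM–1:20 PM = 6 h 25 min; less 30 min break → 5 h 55 min
Thu: 8:19 AM–5:00 PM = 8 h 41 min; less 30 min break → 8 h 11 min
Fri: 11:24 AM–7:25 PM = 8 h 1 min; less 30 min break → 7 h 31 min
Total: 5 h 8 min + 4 h 24 min + 5 h 55 min + 8 h 11 min + 7 h 31 min = 31 h 9 min.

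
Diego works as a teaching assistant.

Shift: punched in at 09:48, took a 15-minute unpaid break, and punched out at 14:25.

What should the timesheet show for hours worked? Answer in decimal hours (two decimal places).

4.37 hours

Shift: 09:48–14:25 = 4 h 37 min; less 15 min break → 4 h 22 min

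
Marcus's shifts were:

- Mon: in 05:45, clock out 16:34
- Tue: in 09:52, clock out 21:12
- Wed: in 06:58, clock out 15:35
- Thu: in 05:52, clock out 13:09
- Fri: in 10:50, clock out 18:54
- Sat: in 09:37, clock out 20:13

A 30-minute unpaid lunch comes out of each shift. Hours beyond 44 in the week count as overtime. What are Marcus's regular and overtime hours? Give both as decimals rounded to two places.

Mon: 05:45–16:34 = 10 h 49 min; less 30 min break → 10 h 19 min
Tue: 09:52–21:12 = 11 h 20 min; less 30 min break → 10 h 50 min
Wed: 06:58–15:35 = 8 h 37 min; less 30 min break → 8 h 7 min
Thu: 05:52–13:09 = 7 h 17 min; less 30 min break → 6 h 47 min
Fri: 10:50–18:54 = 8 h 4 min; less 30 min break → 7 h 34 min
Sat: 09:37–20:13 = 10 h 36 min; less 30 min break → 10 h 6 min
Total worked: 53 h 43 min = 53.72 h.
Threshold 44 h → overtime 9 h 43 min, regular 44 h 0 min.

Regular 44.00 hours, overtime 9.72 hours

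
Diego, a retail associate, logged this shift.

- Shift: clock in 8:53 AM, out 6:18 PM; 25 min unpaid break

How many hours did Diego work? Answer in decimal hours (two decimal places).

9.00 hours

Shift: 8:53 AM–6:18 PM = 9 h 25 min; less 25 min break → 9 h 0 min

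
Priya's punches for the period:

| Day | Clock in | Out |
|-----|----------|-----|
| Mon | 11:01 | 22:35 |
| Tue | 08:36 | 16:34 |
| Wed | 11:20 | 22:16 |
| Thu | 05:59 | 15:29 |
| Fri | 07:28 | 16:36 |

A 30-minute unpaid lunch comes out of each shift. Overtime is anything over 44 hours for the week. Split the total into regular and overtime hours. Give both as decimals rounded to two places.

Mon: 11:01–22:35 = 11 h 34 min; less 30 min break → 11 h 4 min
Tue: 08:36–16:34 = 7 h 58 min; less 30 min break → 7 h 28 min
Wed: 11:20–22:16 = 10 h 56 min; less 30 min break → 10 h 26 min
Thu: 05:59–15:29 = 9 h 30 min; less 30 min break → 9 h 0 min
Fri: 07:28–16:36 = 9 h 8 min; less 30 min break → 8 h 38 min
Total worked: 46 h 36 min = 46.60 h.
Threshold 44 h → overtime 2 h 36 min, regular 44 h 0 min.

Regular 44.00 hours, overtime 2.60 hours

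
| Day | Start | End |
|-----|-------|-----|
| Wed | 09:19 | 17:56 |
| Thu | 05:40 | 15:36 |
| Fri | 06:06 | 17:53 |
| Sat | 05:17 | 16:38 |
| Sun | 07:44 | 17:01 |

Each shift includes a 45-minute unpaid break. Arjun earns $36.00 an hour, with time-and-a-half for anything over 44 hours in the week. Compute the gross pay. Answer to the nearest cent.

Wed: 09:19–17:56 = 8 h 37 min; less 45 min break → 7 h 52 min
Thu: 05:40–15:36 = 9 h 56 min; less 45 min break → 9 h 11 min
Fri: 06:06–17:53 = 11 h 47 min; less 45 min break → 11 h 2 min
Sat: 05:17–16:38 = 11 h 21 min; less 45 min break → 10 h 36 min
Sun: 07:44–17:01 = 9 h 17 min; less 45 min break → 8 h 32 min
Total worked: 47 h 13 min = 2833 min.
Regular 44 h 0 min = 2640 min at $36.00/h; overtime 3 h 13 min = 193 min at $54.00/h.
Pay = (2640 × $36.00 + 193 × $54.00) ÷ 60 = $1757.70.

$1757.70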